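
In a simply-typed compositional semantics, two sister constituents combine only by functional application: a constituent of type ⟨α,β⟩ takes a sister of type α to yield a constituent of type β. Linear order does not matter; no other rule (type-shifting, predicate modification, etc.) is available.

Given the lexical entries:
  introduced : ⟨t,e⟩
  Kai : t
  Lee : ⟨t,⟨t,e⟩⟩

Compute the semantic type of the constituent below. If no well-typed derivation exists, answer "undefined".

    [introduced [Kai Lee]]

undefined

[Kai Lee] — Lee of type ⟨t,⟨t,e⟩⟩ combines with Kai of type t: type ⟨t,e⟩.
[introduced [Kai Lee]]: ⟨t,e⟩ with ⟨t,e⟩ — neither is a function whose domain matches the other; composition fails here.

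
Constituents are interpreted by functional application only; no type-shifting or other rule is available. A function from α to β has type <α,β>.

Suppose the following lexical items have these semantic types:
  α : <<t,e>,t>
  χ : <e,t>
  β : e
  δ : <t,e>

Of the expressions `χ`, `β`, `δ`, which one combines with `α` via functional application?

χ : <e,t> — neither side's domain matches the other.
β : e — neither side's domain matches the other.
δ — combines: α : <<t,e>,t> takes δ : <t,e> as argument, giving t.

δ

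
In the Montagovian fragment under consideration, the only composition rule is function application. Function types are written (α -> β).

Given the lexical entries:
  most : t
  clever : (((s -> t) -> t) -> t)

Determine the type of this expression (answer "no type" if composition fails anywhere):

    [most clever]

no type

[most clever]: t with (((s -> t) -> t) -> t) — neither is a function whose domain matches the other; composition fails here.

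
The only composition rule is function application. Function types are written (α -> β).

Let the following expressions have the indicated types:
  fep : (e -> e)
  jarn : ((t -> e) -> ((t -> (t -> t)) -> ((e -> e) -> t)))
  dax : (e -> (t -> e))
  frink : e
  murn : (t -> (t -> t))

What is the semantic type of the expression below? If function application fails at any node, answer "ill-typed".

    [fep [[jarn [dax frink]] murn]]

[dax frink]: functor dax : (e -> (t -> e)), argument frink : e; result (t -> e).
[jarn [dax frink]]: functor jarn : ((t -> e) -> ((t -> (t -> t)) -> ((e -> e) -> t))), argument [dax frink] : (t -> e); result ((t -> (t -> t)) -> ((e -> e) -> t)).
[[jarn [dax frink]] murn]: functor [jarn [dax frink]] : ((t -> (t -> t)) -> ((e -> e) -> t)), argument murn : (t -> (t -> t)); result ((e -> e) -> t).
[fep [[jarn [dax frink]] murn]]: functor [[jarn [dax frink]] murn] : ((e -> e) -> t), argument fep : (e -> e); result t.

t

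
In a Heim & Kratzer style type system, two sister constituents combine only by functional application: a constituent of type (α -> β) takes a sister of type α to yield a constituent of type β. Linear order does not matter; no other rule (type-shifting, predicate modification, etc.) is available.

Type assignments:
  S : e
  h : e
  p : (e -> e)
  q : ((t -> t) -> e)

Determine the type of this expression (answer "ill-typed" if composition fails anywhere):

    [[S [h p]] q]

[h p]: (e -> e) applied to e yields e.
At [S [h p]]: neither e nor e can take the other as argument; the node is ill-typed.

ill-typed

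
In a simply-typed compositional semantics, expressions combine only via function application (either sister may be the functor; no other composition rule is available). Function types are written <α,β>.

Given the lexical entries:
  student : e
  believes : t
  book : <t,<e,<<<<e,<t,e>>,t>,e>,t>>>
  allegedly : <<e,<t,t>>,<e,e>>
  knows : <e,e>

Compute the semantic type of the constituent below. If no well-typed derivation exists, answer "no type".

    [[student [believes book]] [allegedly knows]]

no type

[believes book] — book of type <t,<e,<<<<e,<t,e>>,t>,e>,t>>> combines with believes of type t: type <e,<<<<e,<t,e>>,t>,e>,t>>.
[student [believes book]] — [believes book] of type <e,<<<<e,<t,e>>,t>,e>,t>> combines with student of type e: type <<<<e,<t,e>>,t>,e>,t>.
[allegedly knows]: <<e,<t,t>>,<e,e>> and <e,e> cannot combine by function application — type clash.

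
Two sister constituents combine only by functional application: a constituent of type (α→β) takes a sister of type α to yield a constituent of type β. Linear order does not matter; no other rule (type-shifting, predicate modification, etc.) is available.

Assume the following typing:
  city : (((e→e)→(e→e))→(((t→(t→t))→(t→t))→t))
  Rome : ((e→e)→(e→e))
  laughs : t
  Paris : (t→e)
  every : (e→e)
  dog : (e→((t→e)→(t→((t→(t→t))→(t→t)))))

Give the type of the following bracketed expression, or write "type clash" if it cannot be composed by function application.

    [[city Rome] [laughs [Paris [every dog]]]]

[city Rome]: city is (((e→e)→(e→e))→(((t→(t→t))→(t→t))→t)), Rome is ((e→e)→(e→e)); result (((t→(t→t))→(t→t))→t).
[every dog]: (e→e) with (e→((t→e)→(t→((t→(t→t))→(t→t))))) — neither is a function whose domain matches the other; composition fails here.

type clash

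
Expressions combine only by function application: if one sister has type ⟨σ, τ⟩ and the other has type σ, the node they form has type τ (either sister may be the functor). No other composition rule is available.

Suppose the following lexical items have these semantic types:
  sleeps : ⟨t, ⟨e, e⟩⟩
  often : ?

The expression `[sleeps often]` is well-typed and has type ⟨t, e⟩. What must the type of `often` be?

⟨⟨t, ⟨e, e⟩⟩, ⟨t, e⟩⟩

For [sleeps often] to have type ⟨t, e⟩ with sleeps of type ⟨t, ⟨e, e⟩⟩, often must be the function: often : ⟨⟨t, ⟨e, e⟩⟩, ⟨t, e⟩⟩.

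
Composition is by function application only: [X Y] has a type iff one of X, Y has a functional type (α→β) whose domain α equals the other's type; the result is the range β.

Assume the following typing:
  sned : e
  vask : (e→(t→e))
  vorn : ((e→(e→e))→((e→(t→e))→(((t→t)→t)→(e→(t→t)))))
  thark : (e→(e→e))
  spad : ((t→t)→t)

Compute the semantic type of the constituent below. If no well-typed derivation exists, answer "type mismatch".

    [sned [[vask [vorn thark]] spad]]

(t→t)

[vorn thark]: functor vorn : ((e→(e→e))→((e→(t→e))→(((t→t)→t)→(e→(t→t))))), argument thark : (e→(e→e)); result ((e→(t→e))→(((t→t)→t)→(e→(t→t)))).
[vask [vorn thark]]: functor [vorn thark] : ((e→(t→e))→(((t→t)→t)→(e→(t→t)))), argument vask : (e→(t→e)); result (((t→t)→t)→(e→(t→t))).
[[vask [vorn thark]] spad]: functor [vask [vorn thark]] : (((t→t)→t)→(e→(t→t))), argument spad : ((t→t)→t); result (e→(t→t)).
[sned [[vask [vorn thark]] spad]]: functor [[vask [vorn thark]] spad] : (e→(t→t)), argument sned : e; result (t→t).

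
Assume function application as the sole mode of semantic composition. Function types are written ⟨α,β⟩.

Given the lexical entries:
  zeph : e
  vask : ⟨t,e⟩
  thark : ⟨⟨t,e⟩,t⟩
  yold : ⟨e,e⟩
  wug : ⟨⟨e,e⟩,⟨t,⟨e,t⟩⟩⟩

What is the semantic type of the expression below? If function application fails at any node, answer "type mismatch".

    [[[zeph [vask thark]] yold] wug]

type mismatch

[vask thark]: functor thark : ⟨⟨t,e⟩,t⟩, argument vask : ⟨t,e⟩; result t.
[zeph [vask thark]]: e with t — neither is a function whose domain matches the other; composition fails here.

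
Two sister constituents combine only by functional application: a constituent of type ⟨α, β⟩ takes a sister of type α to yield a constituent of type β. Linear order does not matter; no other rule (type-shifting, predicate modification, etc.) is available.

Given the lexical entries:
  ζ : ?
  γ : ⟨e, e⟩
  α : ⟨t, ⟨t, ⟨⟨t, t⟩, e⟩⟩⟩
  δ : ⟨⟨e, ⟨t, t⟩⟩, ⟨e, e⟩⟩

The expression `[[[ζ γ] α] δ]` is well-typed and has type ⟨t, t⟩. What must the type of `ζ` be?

⟨⟨e, e⟩, ⟨⟨t, ⟨t, ⟨⟨t, t⟩, e⟩⟩⟩, ⟨⟨⟨e, ⟨t, t⟩⟩, ⟨e, e⟩⟩, ⟨t, t⟩⟩⟩⟩

[[[ζ γ] α] δ] must have type ⟨t, t⟩. The sister δ has type ⟨⟨e, ⟨t, t⟩⟩, ⟨e, e⟩⟩; that is not a function onto ⟨t, t⟩, so [[ζ γ] α] must be the functor, of type ⟨⟨⟨e, ⟨t, t⟩⟩, ⟨e, e⟩⟩, ⟨t, t⟩⟩.
[[ζ γ] α] must have type ⟨⟨⟨e, ⟨t, t⟩⟩, ⟨e, e⟩⟩, ⟨t, t⟩⟩. The sister α has type ⟨t, ⟨t, ⟨⟨t, t⟩, e⟩⟩⟩; that is not a function onto ⟨⟨⟨e, ⟨t, t⟩⟩, ⟨e, e⟩⟩, ⟨t, t⟩⟩, so [ζ γ] must be the functor, of type ⟨⟨t, ⟨t, ⟨⟨t, t⟩, e⟩⟩⟩, ⟨⟨⟨e, ⟨t, t⟩⟩, ⟨e, e⟩⟩, ⟨t, t⟩⟩⟩.
[ζ γ] must have type ⟨⟨t, ⟨t, ⟨⟨t, t⟩, e⟩⟩⟩, ⟨⟨⟨e, ⟨t, t⟩⟩, ⟨e, e⟩⟩, ⟨t, t⟩⟩⟩. The sister γ has type ⟨e, e⟩; that is not a function onto ⟨⟨t, ⟨t, ⟨⟨t, t⟩, e⟩⟩⟩, ⟨⟨⟨e, ⟨t, t⟩⟩, ⟨e, e⟩⟩, ⟨t, t⟩⟩⟩, so ζ must be the functor, of type ⟨⟨e, e⟩, ⟨⟨t, ⟨t, ⟨⟨t, t⟩, e⟩⟩⟩, ⟨⟨⟨e, ⟨t, t⟩⟩, ⟨e, e⟩⟩, ⟨t, t⟩⟩⟩⟩.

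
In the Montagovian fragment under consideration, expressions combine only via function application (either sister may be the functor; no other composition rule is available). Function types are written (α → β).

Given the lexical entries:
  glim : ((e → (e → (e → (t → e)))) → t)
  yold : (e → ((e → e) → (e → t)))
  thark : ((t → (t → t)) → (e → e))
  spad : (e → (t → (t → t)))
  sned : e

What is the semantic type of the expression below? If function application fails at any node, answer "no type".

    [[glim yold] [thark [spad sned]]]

no type

[glim yold]: ((e → (e → (e → (t → e)))) → t) with (e → ((e → e) → (e → t))) — neither is a function whose domain matches the other; composition fails here.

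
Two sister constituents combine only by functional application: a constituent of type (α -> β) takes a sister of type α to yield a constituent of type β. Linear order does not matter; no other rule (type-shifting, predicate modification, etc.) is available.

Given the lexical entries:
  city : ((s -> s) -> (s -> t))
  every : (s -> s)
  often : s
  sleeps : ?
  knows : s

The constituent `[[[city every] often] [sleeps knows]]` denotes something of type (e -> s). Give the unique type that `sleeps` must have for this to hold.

[[[city every] often] [sleeps knows]] is required to be (e -> s). [[city every] often] : t cannot yield (e -> s) as functor, so [sleeps knows] : (t -> (e -> s)).
[sleeps knows] is required to be (t -> (e -> s)). knows : s cannot yield (t -> (e -> s)) as functor, so sleeps : (s -> (t -> (e -> s))).

(s -> (t -> (e -> s)))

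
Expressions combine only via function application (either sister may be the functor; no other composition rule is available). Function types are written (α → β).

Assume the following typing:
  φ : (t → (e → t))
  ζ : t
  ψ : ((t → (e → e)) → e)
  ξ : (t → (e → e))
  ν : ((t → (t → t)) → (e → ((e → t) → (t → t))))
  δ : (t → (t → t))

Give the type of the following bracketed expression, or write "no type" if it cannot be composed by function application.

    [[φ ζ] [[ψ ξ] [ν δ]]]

(t → t)

At [φ ζ], φ : (t → (e → t)) takes ζ : t, giving (e → t).
At [ψ ξ], ψ : ((t → (e → e)) → e) takes ξ : (t → (e → e)), giving e.
At [ν δ], ν : ((t → (t → t)) → (e → ((e → t) → (t → t)))) takes δ : (t → (t → t)), giving (e → ((e → t) → (t → t))).
At [[ψ ξ] [ν δ]], [ν δ] : (e → ((e → t) → (t → t))) takes [ψ ξ] : e, giving ((e → t) → (t → t)).
At [[φ ζ] [[ψ ξ] [ν δ]]], [[ψ ξ] [ν δ]] : ((e → t) → (t → t)) takes [φ ζ] : (e → t), giving (t → t).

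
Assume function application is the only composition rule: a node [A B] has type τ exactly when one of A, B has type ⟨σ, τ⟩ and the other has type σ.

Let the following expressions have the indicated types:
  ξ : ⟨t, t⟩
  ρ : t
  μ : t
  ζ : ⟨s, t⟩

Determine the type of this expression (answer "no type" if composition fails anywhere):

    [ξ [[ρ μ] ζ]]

no type

[ρ μ]: t and t cannot combine by function application — type clash.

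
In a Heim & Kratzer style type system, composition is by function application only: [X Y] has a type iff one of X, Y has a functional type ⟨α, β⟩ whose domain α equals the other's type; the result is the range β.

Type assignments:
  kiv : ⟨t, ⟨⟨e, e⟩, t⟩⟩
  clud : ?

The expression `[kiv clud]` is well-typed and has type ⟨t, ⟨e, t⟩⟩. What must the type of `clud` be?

At [kiv clud] (required: ⟨t, ⟨e, t⟩⟩): kiv is ⟨t, ⟨⟨e, e⟩, t⟩⟩, which is not a function with range ⟨t, ⟨e, t⟩⟩; hence clud is the functor — type ⟨⟨t, ⟨⟨e, e⟩, t⟩⟩, ⟨t, ⟨e, t⟩⟩⟩.

⟨⟨t, ⟨⟨e, e⟩, t⟩⟩, ⟨t, ⟨e, t⟩⟩⟩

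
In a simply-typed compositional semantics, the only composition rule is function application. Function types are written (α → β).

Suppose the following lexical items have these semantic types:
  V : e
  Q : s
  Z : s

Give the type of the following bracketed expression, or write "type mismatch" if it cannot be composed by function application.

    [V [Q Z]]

[Q Z]: s and s cannot combine by function application — type clash.

type mismatch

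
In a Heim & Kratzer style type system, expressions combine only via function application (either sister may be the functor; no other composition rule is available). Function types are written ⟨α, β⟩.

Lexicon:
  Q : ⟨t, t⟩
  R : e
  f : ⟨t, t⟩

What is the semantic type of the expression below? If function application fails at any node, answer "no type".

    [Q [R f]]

[R f]: e with ⟨t, t⟩ — neither is a function whose domain matches the other; composition fails here.

no type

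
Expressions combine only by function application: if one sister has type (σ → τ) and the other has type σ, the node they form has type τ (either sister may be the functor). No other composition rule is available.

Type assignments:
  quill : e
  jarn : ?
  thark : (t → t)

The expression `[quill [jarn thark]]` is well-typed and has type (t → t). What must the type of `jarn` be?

((t → t) → (e → (t → t)))

[quill [jarn thark]] is required to be (t → t). quill : e cannot yield (t → t) as functor, so [jarn thark] : (e → (t → t)).
[jarn thark] is required to be (e → (t → t)). thark : (t → t) cannot yield (e → (t → t)) as functor, so jarn : ((t → t) → (e → (t → t))).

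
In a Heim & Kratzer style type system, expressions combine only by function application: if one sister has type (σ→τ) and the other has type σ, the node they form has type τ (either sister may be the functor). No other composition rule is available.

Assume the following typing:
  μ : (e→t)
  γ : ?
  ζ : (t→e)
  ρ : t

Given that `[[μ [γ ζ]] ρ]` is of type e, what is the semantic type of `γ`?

[[μ [γ ζ]] ρ] must have type e. The sister ρ has type t; that is not a function onto e, so [μ [γ ζ]] must be the functor, of type (t→e).
[μ [γ ζ]] must have type (t→e). The sister μ has type (e→t); that is not a function onto (t→e), so [γ ζ] must be the functor, of type ((e→t)→(t→e)).
[γ ζ] must have type ((e→t)→(t→e)). The sister ζ has type (t→e); that is not a function onto ((e→t)→(t→e)), so γ must be the functor, of type ((t→e)→((e→t)→(t→e))).

((t→e)→((e→t)→(t→e)))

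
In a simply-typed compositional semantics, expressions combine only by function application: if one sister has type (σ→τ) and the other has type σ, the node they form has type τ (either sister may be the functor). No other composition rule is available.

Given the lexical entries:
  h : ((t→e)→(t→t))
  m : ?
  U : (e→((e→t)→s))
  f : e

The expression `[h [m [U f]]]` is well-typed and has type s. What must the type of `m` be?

For [h [m [U f]]] to have type s with h of type ((t→e)→(t→t)), [m [U f]] must be the function: [m [U f]] : (((t→e)→(t→t))→s).
For [m [U f]] to have type (((t→e)→(t→t))→s) with [U f] of type ((e→t)→s), m must be the function: m : (((e→t)→s)→(((t→e)→(t→t))→s)).

(((e→t)→s)→(((t→e)→(t→t))→s))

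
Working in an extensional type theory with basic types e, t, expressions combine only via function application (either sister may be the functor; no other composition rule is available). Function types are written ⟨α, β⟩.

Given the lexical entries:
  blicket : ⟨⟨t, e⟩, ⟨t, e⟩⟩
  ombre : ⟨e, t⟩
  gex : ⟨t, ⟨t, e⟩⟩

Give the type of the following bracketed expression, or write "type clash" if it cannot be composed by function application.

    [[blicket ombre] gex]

type clash

[blicket ombre]: ⟨⟨t, e⟩, ⟨t, e⟩⟩ with ⟨e, t⟩ — neither is a function whose domain matches the other; composition fails here.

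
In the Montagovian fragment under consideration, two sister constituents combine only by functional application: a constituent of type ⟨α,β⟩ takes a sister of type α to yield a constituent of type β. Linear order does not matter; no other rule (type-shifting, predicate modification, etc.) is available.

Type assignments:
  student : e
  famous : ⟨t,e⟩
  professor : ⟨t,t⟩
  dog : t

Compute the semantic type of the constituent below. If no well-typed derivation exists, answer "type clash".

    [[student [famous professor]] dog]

At [famous professor]: neither ⟨t,e⟩ nor ⟨t,t⟩ can take the other as argument; the node is ill-typed.

type clash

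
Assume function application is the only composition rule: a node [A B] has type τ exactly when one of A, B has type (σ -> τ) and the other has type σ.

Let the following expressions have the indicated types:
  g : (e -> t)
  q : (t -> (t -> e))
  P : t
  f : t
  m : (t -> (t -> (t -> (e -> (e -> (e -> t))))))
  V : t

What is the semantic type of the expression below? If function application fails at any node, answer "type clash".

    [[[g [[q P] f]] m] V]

At [q P], q : (t -> (t -> e)) takes P : t, giving (t -> e).
At [[q P] f], [q P] : (t -> e) takes f : t, giving e.
At [g [[q P] f]], g : (e -> t) takes [[q P] f] : e, giving t.
At [[g [[q P] f]] m], m : (t -> (t -> (t -> (e -> (e -> (e -> t)))))) takes [g [[q P] f]] : t, giving (t -> (t -> (e -> (e -> (e -> t))))).
At [[[g [[q P] f]] m] V], [[g [[q P] f]] m] : (t -> (t -> (e -> (e -> (e -> t))))) takes V : t, giving (t -> (e -> (e -> (e -> t)))).

(t -> (e -> (e -> (e -> t))))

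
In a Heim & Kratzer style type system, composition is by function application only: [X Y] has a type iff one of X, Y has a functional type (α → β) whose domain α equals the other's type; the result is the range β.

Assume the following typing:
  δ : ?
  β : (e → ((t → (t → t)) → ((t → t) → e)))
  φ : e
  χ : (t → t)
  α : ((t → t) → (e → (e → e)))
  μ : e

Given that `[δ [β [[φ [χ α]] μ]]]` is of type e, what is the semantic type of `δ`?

(((t → (t → t)) → ((t → t) → e)) → e)

At [δ [β [[φ [χ α]] μ]]] (required: e): [β [[φ [χ α]] μ]] is ((t → (t → t)) → ((t → t) → e)), which is not a function with range e; hence δ is the functor — type (((t → (t → t)) → ((t → t) → e)) → e).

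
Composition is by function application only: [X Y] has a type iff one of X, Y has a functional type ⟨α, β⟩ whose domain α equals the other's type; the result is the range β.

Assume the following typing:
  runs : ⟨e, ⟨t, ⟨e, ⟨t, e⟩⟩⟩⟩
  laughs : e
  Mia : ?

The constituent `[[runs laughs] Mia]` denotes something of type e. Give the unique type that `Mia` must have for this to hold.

[[runs laughs] Mia] is required to be e. [runs laughs] : ⟨t, ⟨e, ⟨t, e⟩⟩⟩ cannot yield e as functor, so Mia : ⟨⟨t, ⟨e, ⟨t, e⟩⟩⟩, e⟩.

⟨⟨t, ⟨e, ⟨t, e⟩⟩⟩, e⟩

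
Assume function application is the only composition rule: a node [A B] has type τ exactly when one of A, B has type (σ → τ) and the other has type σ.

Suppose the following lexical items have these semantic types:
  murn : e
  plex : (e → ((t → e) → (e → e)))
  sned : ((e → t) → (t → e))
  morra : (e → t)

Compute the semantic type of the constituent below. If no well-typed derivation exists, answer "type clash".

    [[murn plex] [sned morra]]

(e → e)

[murn plex]: functor plex : (e → ((t → e) → (e → e))), argument murn : e; result ((t → e) → (e → e)).
[sned morra]: functor sned : ((e → t) → (t → e)), argument morra : (e → t); result (t → e).
[[murn plex] [sned morra]]: functor [murn plex] : ((t → e) → (e → e)), argument [sned morra] : (t → e); result (e → e).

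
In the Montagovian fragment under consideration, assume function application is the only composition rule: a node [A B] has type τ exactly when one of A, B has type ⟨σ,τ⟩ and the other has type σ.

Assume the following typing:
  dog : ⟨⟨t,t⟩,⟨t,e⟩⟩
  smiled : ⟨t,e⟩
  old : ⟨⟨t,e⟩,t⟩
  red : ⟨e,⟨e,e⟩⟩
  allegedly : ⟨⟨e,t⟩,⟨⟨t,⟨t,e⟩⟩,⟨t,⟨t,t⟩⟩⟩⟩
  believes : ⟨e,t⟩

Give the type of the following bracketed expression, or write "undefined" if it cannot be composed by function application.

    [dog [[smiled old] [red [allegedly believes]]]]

At [smiled old], old : ⟨⟨t,e⟩,t⟩ takes smiled : ⟨t,e⟩, giving t.
At [allegedly believes], allegedly : ⟨⟨e,t⟩,⟨⟨t,⟨t,e⟩⟩,⟨t,⟨t,t⟩⟩⟩⟩ takes believes : ⟨e,t⟩, giving ⟨⟨t,⟨t,e⟩⟩,⟨t,⟨t,t⟩⟩⟩.
[red [allegedly believes]]: ⟨e,⟨e,e⟩⟩ and ⟨⟨t,⟨t,e⟩⟩,⟨t,⟨t,t⟩⟩⟩ cannot combine by function application — type clash.

undefined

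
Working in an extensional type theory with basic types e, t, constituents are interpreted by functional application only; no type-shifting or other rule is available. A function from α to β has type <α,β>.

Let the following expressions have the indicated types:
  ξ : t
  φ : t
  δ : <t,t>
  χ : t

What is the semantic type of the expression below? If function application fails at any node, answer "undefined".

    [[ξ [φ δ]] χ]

undefined

At [φ δ], δ : <t,t> takes φ : t, giving t.
[ξ [φ δ]]: t with t — neither is a function whose domain matches the other; composition fails here.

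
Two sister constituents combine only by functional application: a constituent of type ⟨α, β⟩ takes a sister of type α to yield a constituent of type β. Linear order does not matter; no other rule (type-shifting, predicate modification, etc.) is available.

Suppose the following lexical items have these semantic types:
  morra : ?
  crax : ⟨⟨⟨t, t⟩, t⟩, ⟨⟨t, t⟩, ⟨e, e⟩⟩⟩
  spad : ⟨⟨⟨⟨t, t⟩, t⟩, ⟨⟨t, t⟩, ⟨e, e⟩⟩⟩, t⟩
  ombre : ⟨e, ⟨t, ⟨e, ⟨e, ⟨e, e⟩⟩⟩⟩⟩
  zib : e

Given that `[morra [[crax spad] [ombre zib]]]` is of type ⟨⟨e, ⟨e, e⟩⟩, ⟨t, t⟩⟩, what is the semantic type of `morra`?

⟨⟨e, ⟨e, ⟨e, e⟩⟩⟩, ⟨⟨e, ⟨e, e⟩⟩, ⟨t, t⟩⟩⟩

At [morra [[crax spad] [ombre zib]]] (required: ⟨⟨e, ⟨e, e⟩⟩, ⟨t, t⟩⟩): [[crax spad] [ombre zib]] is ⟨e, ⟨e, ⟨e, e⟩⟩⟩, which is not a function with range ⟨⟨e, ⟨e, e⟩⟩, ⟨t, t⟩⟩; hence morra is the functor — type ⟨⟨e, ⟨e, ⟨e, e⟩⟩⟩, ⟨⟨e, ⟨e, e⟩⟩, ⟨t, t⟩⟩⟩.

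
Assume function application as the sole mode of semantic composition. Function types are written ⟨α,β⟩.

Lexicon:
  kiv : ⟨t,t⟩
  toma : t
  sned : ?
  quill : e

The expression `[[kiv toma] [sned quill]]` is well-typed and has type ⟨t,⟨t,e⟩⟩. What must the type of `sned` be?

At [[kiv toma] [sned quill]] (required: ⟨t,⟨t,e⟩⟩): [kiv toma] is t, which is not a function with range ⟨t,⟨t,e⟩⟩; hence [sned quill] is the functor — type ⟨t,⟨t,⟨t,e⟩⟩⟩.
At [sned quill] (required: ⟨t,⟨t,⟨t,e⟩⟩⟩): quill is e, which is not a function with range ⟨t,⟨t,⟨t,e⟩⟩⟩; hence sned is the functor — type ⟨e,⟨t,⟨t,⟨t,e⟩⟩⟩⟩.

⟨e,⟨t,⟨t,⟨t,e⟩⟩⟩⟩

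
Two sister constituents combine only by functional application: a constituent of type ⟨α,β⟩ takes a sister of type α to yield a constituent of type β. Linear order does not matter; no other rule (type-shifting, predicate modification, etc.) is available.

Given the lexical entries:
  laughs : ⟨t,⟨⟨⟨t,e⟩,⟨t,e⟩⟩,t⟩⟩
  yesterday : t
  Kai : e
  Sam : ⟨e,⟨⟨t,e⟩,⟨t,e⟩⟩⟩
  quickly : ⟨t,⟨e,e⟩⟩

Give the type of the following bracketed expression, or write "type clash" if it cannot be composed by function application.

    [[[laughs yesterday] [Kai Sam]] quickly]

[laughs yesterday] — laughs of type ⟨t,⟨⟨⟨t,e⟩,⟨t,e⟩⟩,t⟩⟩ combines with yesterday of type t: type ⟨⟨⟨t,e⟩,⟨t,e⟩⟩,t⟩.
[Kai Sam] — Sam of type ⟨e,⟨⟨t,e⟩,⟨t,e⟩⟩⟩ combines with Kai of type e: type ⟨⟨t,e⟩,⟨t,e⟩⟩.
[[laughs yesterday] [Kai Sam]] — [laughs yesterday] of type ⟨⟨⟨t,e⟩,⟨t,e⟩⟩,t⟩ combines with [Kai Sam] of type ⟨⟨t,e⟩,⟨t,e⟩⟩: type t.
[[[laughs yesterday] [Kai Sam]] quickly] — quickly of type ⟨t,⟨e,e⟩⟩ combines with [[laughs yesterday] [Kai Sam]] of type t: type ⟨e,e⟩.

⟨e,e⟩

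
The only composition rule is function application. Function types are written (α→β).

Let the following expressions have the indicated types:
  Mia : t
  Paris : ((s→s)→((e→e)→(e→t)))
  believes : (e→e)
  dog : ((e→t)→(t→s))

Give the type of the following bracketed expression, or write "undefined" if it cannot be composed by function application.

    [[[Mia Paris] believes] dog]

At [Mia Paris]: neither t nor ((s→s)→((e→e)→(e→t))) can take the other as argument; the node is ill-typed.

undefined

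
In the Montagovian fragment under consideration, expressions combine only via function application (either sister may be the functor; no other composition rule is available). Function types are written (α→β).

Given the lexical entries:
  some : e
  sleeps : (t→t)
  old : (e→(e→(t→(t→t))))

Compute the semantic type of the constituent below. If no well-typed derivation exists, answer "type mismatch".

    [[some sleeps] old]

[some sleeps]: e and (t→t) cannot combine by function application — type clash.

type mismatch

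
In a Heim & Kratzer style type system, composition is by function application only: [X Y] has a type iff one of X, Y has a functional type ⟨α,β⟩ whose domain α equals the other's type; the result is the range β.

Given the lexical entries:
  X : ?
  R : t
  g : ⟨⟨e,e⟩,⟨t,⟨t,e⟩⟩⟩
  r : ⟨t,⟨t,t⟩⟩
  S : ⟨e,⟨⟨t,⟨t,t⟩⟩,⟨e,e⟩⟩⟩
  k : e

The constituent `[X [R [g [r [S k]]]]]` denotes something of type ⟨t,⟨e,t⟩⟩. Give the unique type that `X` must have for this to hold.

⟨⟨t,e⟩,⟨t,⟨e,t⟩⟩⟩

[X [R [g [r [S k]]]]] is required to be ⟨t,⟨e,t⟩⟩. [R [g [r [S k]]]] : ⟨t,e⟩ cannot yield ⟨t,⟨e,t⟩⟩ as functor, so X : ⟨⟨t,e⟩,⟨t,⟨e,t⟩⟩⟩.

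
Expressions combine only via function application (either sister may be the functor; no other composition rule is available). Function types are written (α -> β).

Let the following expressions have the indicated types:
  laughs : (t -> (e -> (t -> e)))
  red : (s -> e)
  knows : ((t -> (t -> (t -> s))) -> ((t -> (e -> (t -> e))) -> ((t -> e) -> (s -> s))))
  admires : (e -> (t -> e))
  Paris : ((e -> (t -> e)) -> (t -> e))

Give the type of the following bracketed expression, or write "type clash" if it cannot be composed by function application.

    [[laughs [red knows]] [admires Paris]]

type clash

At [red knows]: neither (s -> e) nor ((t -> (t -> (t -> s))) -> ((t -> (e -> (t -> e))) -> ((t -> e) -> (s -> s)))) can take the other as argument; the node is ill-typed.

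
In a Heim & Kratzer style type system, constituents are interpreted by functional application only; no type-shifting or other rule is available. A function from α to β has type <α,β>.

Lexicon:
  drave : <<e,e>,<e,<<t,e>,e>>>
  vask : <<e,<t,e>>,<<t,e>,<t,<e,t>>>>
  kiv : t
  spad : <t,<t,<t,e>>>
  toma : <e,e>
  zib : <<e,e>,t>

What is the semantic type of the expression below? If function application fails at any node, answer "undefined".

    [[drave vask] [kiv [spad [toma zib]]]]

[drave vask]: <<e,e>,<e,<<t,e>,e>>> with <<e,<t,e>>,<<t,e>,<t,<e,t>>>> — neither is a function whose domain matches the other; composition fails here.

undefined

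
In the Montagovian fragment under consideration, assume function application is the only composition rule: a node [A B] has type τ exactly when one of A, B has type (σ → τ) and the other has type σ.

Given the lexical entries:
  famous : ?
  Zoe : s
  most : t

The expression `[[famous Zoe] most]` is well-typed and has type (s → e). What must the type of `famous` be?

For [[famous Zoe] most] to have type (s → e) with most of type t, [famous Zoe] must be the function: [famous Zoe] : (t → (s → e)).
For [famous Zoe] to have type (t → (s → e)) with Zoe of type s, famous must be the function: famous : (s → (t → (s → e))).

(s → (t → (s → e)))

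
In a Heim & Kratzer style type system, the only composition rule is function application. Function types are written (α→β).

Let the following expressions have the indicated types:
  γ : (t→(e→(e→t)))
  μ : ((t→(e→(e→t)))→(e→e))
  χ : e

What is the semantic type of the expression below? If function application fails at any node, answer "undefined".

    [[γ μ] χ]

At [γ μ], μ : ((t→(e→(e→t)))→(e→e)) takes γ : (t→(e→(e→t))), giving (e→e).
At [[γ μ] χ], [γ μ] : (e→e) takes χ : e, giving e.

e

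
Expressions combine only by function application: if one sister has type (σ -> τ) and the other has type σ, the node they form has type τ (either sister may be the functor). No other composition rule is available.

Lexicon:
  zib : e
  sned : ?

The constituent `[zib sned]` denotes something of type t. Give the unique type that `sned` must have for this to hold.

At [zib sned] (required: t): zib is e, which is not a function with range t; hence sned is the functor — type (e -> t).

(e -> t)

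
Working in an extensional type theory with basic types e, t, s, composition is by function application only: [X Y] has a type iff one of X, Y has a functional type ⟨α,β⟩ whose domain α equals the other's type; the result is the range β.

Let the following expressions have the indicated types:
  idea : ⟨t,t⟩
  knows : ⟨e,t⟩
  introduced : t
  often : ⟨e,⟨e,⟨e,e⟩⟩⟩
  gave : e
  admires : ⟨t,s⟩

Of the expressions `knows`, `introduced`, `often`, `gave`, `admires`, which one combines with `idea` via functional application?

knows : ⟨e,t⟩ — no; idea wants t, and knows wants e.
introduced — combines: idea : ⟨t,t⟩ takes introduced : t as argument, giving t.
often : ⟨e,⟨e,⟨e,e⟩⟩⟩ — no; idea wants t, and often wants e.
gave : e — no; idea wants t, and gave wants nothing (atomic).
admires : ⟨t,s⟩ — no; idea wants t, and admires wants t.

introduced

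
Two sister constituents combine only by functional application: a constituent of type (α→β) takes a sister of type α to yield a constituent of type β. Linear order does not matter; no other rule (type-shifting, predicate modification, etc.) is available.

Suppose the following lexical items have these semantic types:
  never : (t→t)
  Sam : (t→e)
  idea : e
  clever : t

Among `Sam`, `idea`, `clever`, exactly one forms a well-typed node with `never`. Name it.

clever

Sam : (t→e) — does not combine with never.
idea : e — does not combine with never.
clever — combines: never : (t→t) takes clever : t as argument, giving t.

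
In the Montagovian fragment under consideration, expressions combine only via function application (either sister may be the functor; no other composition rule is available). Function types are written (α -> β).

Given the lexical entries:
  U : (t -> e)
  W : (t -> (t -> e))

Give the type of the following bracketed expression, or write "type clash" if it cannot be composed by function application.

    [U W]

[U W]: (t -> e) and (t -> (t -> e)) cannot combine by function application — type clash.

type clash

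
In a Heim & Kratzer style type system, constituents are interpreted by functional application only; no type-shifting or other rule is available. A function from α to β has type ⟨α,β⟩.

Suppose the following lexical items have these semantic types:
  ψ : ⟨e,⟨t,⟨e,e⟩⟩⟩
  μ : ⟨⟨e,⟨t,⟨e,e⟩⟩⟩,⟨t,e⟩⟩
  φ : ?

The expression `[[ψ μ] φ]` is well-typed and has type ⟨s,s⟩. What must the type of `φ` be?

⟨⟨t,e⟩,⟨s,s⟩⟩

For [[ψ μ] φ] to have type ⟨s,s⟩ with [ψ μ] of type ⟨t,e⟩, φ must be the function: φ : ⟨⟨t,e⟩,⟨s,s⟩⟩.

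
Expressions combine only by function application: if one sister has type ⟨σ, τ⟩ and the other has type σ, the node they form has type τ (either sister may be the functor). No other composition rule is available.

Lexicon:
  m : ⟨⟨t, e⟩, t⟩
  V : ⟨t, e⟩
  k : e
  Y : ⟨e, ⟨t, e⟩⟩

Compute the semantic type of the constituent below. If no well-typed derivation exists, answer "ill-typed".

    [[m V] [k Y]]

e

[m V]: functor m : ⟨⟨t, e⟩, t⟩, argument V : ⟨t, e⟩; result t.
[k Y]: functor Y : ⟨e, ⟨t, e⟩⟩, argument k : e; result ⟨t, e⟩.
[[m V] [k Y]]: functor [k Y] : ⟨t, e⟩, argument [m V] : t; result e.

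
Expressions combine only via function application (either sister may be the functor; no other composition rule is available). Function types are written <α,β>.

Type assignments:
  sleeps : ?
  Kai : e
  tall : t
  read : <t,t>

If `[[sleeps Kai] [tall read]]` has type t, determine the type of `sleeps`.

At [[sleeps Kai] [tall read]] (required: t): [tall read] is t, which is not a function with range t; hence [sleeps Kai] is the functor — type <t,t>.
At [sleeps Kai] (required: <t,t>): Kai is e, which is not a function with range <t,t>; hence sleeps is the functor — type <e,<t,t>>.

<e,<t,t>>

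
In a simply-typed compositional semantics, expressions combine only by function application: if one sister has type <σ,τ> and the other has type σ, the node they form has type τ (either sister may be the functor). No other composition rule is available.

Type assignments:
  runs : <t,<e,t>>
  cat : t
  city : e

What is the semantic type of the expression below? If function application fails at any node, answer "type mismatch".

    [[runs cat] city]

[runs cat]: <t,<e,t>> applied to t yields <e,t>.
[[runs cat] city]: <e,t> applied to e yields t.

t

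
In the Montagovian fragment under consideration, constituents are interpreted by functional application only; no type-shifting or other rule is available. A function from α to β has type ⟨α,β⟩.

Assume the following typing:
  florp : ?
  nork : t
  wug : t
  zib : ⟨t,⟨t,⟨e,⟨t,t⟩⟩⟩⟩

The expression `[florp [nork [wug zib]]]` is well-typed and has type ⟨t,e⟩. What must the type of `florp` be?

At [florp [nork [wug zib]]] (required: ⟨t,e⟩): [nork [wug zib]] is ⟨e,⟨t,t⟩⟩, which is not a function with range ⟨t,e⟩; hence florp is the functor — type ⟨⟨e,⟨t,t⟩⟩,⟨t,e⟩⟩.

⟨⟨e,⟨t,t⟩⟩,⟨t,e⟩⟩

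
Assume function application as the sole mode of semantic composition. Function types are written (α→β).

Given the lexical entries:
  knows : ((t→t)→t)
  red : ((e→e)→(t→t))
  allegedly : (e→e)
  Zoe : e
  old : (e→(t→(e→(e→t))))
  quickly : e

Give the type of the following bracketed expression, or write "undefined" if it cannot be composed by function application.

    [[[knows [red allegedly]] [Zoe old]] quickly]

[red allegedly]: red is ((e→e)→(t→t)), allegedly is (e→e); result (t→t).
[knows [red allegedly]]: knows is ((t→t)→t), [red allegedly] is (t→t); result t.
[Zoe old]: old is (e→(t→(e→(e→t)))), Zoe is e; result (t→(e→(e→t))).
[[knows [red allegedly]] [Zoe old]]: [Zoe old] is (t→(e→(e→t))), [knows [red allegedly]] is t; result (e→(e→t)).
[[[knows [red allegedly]] [Zoe old]] quickly]: [[knows [red allegedly]] [Zoe old]] is (e→(e→t)), quickly is e; result (e→t).

(e→t)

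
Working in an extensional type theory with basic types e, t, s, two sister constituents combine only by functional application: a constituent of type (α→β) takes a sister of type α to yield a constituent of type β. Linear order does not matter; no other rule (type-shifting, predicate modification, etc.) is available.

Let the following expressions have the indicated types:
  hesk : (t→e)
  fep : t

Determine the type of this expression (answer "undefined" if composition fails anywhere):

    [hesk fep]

[hesk fep]: (t→e) applied to t yields e.

e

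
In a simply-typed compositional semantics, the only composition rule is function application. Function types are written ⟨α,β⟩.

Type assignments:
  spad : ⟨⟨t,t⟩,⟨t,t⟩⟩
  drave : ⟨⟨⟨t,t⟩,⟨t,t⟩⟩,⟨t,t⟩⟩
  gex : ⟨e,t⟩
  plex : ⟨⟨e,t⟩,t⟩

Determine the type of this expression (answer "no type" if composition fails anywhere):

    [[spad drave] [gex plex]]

t

[spad drave] — drave of type ⟨⟨⟨t,t⟩,⟨t,t⟩⟩,⟨t,t⟩⟩ combines with spad of type ⟨⟨t,t⟩,⟨t,t⟩⟩: type ⟨t,t⟩.
[gex plex] — plex of type ⟨⟨e,t⟩,t⟩ combines with gex of type ⟨e,t⟩: type t.
[[spad drave] [gex plex]] — [spad drave] of type ⟨t,t⟩ combines with [gex plex] of type t: type t.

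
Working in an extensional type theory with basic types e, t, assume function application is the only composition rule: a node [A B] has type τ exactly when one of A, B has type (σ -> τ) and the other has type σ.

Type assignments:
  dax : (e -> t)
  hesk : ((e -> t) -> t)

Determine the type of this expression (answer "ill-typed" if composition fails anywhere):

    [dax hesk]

t

[dax hesk] — hesk of type ((e -> t) -> t) combines with dax of type (e -> t): type t.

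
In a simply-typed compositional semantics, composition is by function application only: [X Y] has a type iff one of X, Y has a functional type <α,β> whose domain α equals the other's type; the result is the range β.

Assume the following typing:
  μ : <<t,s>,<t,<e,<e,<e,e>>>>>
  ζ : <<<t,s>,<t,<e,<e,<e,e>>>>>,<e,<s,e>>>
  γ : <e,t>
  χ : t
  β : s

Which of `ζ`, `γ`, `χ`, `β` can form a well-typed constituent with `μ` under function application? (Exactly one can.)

ζ

ζ — combines: ζ : <<<t,s>,<t,<e,<e,<e,e>>>>>,<e,<s,e>>> takes μ : <<t,s>,<t,<e,<e,<e,e>>>>> as argument, giving <e,<s,e>>.
γ : <e,t> — neither side's domain matches the other.
χ : t — neither side's domain matches the other.
β : s — neither side's domain matches the other.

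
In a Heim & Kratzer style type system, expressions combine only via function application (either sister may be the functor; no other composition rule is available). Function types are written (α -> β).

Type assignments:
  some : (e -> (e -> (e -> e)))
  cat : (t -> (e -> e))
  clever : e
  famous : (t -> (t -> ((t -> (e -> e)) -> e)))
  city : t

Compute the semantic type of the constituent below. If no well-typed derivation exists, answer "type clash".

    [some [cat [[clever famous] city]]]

[clever famous]: e with (t -> (t -> ((t -> (e -> e)) -> e))) — neither is a function whose domain matches the other; composition fails here.

type clash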